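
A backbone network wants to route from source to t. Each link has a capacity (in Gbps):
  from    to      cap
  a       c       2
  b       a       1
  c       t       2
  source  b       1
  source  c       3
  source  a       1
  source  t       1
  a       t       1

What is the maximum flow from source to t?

4

Augment source->t: bottleneck 1. Total 1.
Augment source->a->t: bottleneck 1. Total 2.
Augment source->c->t: bottleneck 2. Total 4.
No augmenting path remains in the residual graph.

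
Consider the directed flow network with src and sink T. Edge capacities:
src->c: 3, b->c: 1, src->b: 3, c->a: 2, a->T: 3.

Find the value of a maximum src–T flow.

2

Augment src->c->a->T: bottleneck 2. Total 2.
No augmenting path remains in the residual graph.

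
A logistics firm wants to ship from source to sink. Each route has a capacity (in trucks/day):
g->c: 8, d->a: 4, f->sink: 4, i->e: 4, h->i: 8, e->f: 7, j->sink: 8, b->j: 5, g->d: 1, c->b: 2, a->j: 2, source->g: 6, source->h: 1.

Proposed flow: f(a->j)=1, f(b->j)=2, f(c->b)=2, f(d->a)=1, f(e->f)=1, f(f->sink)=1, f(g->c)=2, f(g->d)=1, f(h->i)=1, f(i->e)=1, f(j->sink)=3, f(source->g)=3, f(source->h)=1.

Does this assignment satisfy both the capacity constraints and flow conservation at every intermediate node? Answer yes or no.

Yes

Every edge has 0 ≤ f(e) ≤ cap(e).
At each intermediate node, inflow equals outflow.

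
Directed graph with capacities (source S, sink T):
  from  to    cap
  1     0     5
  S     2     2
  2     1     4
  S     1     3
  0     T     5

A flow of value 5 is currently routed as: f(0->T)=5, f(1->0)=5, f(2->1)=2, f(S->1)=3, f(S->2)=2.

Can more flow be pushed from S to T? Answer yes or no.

Residual reachable from S: {S}; T is not reachable.
Saturated cut: S->2, S->1 with total capacity 5 = current flow value. Flow is maximum.

No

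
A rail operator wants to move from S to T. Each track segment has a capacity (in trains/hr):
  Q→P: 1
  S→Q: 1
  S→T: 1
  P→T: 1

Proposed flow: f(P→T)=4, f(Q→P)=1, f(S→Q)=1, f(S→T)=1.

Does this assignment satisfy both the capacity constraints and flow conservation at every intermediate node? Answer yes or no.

Capacity violated on P→T: flow 4 > capacity 1.

No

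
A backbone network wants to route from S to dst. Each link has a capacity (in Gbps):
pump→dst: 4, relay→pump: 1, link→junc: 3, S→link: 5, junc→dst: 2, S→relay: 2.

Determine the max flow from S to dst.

3

Augment S→link→junc→dst: bottleneck 2. Total 2.
Augment S→relay→pump→dst: bottleneck 1. Total 3.
No augmenting path remains in the residual graph.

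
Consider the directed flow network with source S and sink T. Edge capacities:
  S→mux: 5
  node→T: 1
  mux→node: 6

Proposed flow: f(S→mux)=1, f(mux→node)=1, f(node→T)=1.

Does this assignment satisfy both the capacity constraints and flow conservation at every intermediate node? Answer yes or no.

Yes

Every edge has 0 ≤ f(e) ≤ cap(e).
At each intermediate node, inflow equals outflow.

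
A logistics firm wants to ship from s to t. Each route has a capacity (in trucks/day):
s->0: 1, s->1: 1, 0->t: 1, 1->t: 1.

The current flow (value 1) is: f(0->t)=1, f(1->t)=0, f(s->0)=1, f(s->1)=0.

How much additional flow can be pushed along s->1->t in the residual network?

1

Residual capacities along the path: s->1: 1, 1->t: 1.
Minimum is 1.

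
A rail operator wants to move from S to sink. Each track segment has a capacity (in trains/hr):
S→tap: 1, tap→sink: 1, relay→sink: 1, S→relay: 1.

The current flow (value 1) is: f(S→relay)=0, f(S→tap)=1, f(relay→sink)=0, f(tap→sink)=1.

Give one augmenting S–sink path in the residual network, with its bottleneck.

S→relay→sink, bottleneck 1

Residual along S→relay→sink: S→relay: 1, relay→sink: 1.
Bottleneck = min = 1.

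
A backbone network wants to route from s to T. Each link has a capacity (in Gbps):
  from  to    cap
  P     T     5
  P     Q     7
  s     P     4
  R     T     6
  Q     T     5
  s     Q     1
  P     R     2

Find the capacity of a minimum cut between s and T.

Max flow = 5 (via 2 augmenting paths).
In the residual at optimum, the set reachable from s is {s}.
Cut edges: s->P (cap 4), s->Q (cap 1). Sum = 5.

5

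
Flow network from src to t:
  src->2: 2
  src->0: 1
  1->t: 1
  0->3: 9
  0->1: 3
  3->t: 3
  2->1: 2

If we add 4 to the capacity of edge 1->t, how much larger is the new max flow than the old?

1

Original max flow = 2.
After raising cap(1->t), augmenting paths through that edge carry 1 more unit.
New max flow = 3. Increase = 1.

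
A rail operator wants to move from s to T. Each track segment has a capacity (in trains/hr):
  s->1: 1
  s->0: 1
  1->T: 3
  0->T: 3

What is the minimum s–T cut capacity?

2

Max flow = 2 (via 2 augmenting paths).
In the residual at optimum, the set reachable from s is {s}.
Cut edges: s->0 (cap 1), s->1 (cap 1). Sum = 2.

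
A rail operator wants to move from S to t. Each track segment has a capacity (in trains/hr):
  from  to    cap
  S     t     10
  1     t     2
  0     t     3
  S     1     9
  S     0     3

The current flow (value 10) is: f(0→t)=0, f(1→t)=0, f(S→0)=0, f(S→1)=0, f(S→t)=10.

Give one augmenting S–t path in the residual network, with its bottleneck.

S→0→t, bottleneck 3

Residual along S→0→t: S→0: 3, 0→t: 3.
Bottleneck = min = 3.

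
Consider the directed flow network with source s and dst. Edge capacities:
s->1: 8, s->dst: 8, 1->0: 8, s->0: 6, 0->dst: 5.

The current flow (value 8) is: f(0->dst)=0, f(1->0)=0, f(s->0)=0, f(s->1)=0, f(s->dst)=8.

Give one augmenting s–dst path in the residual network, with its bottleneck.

Residual along s->0->dst: s->0: 6, 0->dst: 5.
Bottleneck = min = 5.

s->0->dst, bottleneck 5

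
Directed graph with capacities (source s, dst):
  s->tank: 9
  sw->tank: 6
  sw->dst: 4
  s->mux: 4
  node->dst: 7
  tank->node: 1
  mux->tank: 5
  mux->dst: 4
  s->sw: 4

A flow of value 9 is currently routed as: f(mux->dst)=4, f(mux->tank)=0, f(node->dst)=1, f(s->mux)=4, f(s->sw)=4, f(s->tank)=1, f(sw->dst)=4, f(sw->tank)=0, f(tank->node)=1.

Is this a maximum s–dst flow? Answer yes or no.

Yes

Residual reachable from s: {s, tank}; dst is not reachable.
Saturated cut: s->mux, s->sw, tank->node with total capacity 9 = current flow value. Flow is maximum.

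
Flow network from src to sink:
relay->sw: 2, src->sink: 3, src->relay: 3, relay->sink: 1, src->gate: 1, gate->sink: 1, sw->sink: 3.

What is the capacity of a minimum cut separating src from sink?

Max flow = 7 (via 4 augmenting paths).
In the residual at optimum, the set reachable from src is {src}.
Cut edges: src->relay (cap 3), src->gate (cap 1), src->sink (cap 3). Sum = 7.

7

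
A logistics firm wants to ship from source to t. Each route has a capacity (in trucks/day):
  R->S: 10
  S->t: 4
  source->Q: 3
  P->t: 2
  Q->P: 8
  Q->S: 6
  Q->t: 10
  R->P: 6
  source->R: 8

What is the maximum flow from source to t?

9

Augment source->Q->t: bottleneck 3. Total 3.
Augment source->R->S->t: bottleneck 4. Total 7.
Augment source->R->P->t: bottleneck 2. Total 9.
No augmenting path remains in the residual graph.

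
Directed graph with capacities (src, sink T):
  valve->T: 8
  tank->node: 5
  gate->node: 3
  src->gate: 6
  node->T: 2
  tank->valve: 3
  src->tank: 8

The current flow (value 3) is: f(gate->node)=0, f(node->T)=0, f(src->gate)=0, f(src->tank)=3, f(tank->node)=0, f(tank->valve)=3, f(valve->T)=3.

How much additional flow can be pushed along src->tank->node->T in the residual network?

Residual capacities along the path: src->tank: 5, tank->node: 5, node->T: 2.
Minimum is 2.

2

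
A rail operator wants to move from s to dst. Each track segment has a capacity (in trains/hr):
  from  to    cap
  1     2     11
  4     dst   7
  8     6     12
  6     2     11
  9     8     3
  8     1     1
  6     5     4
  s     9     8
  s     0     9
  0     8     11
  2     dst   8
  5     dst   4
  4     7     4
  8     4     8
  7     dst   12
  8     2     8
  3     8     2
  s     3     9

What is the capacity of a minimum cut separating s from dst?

Max flow = 14 (via 4 augmenting paths).
In the residual at optimum, the set reachable from s is {3, 9, s}.
Cut edges: s→0 (cap 9), 3→8 (cap 2), 9→8 (cap 3). Sum = 14.

14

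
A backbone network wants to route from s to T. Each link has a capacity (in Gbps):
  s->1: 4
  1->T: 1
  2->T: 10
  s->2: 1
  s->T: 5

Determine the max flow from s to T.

7

Augment s->T: bottleneck 5. Total 5.
Augment s->2->T: bottleneck 1. Total 6.
Augment s->1->T: bottleneck 1. Total 7.
No augmenting path remains in the residual graph.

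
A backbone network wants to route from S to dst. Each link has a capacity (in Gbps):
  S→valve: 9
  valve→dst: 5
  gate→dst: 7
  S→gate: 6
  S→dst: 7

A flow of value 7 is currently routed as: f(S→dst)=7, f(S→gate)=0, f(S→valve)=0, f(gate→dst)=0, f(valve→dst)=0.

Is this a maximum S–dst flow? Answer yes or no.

No

Residual path S→valve→dst has bottleneck 5 > 0.
Pushing 5 along it raises the flow to 12, so the given flow is not maximum.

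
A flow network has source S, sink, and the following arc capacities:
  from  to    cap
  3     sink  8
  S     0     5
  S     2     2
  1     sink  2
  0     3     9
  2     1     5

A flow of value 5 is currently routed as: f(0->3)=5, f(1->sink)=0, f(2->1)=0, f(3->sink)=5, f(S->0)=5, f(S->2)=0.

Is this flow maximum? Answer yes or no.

Residual path S->2->1->sink has bottleneck 2 > 0.
Pushing 2 along it raises the flow to 7, so the given flow is not maximum.

No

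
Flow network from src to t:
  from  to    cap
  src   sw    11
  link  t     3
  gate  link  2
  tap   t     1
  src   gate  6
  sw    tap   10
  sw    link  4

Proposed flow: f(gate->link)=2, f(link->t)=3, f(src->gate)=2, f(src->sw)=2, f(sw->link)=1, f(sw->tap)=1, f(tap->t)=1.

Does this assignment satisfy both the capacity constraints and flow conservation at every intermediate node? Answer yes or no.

Yes

Every edge has 0 ≤ f(e) ≤ cap(e).
At each intermediate node, inflow equals outflow.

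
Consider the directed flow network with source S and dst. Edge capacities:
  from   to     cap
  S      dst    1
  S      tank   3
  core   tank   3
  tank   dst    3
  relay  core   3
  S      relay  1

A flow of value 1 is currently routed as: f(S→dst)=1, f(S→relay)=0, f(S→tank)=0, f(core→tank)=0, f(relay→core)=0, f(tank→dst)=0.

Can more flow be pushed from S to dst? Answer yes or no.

Yes

Residual path S→tank→dst has bottleneck 3 > 0.
Pushing 3 along it raises the flow to 4, so the given flow is not maximum.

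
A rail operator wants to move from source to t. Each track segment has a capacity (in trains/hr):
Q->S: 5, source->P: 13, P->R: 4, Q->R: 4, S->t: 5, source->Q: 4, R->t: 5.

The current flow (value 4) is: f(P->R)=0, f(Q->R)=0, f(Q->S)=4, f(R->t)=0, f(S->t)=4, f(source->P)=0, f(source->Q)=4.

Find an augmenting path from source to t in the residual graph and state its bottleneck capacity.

source->P->R->t, bottleneck 4

Residual along source->P->R->t: source->P: 13, P->R: 4, R->t: 5.
Bottleneck = min = 4.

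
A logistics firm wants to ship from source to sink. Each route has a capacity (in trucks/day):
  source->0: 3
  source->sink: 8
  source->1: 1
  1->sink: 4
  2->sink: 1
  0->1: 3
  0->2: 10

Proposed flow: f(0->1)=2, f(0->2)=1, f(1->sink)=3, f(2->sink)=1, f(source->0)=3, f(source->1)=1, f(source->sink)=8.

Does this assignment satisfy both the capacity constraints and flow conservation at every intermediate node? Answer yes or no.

Every edge has 0 ≤ f(e) ≤ cap(e).
At each intermediate node, inflow equals outflow.

Yes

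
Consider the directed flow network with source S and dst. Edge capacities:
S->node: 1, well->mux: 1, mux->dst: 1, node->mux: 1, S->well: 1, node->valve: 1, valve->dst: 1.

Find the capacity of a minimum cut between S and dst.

Max flow = 2 (via 2 augmenting paths).
In the residual at optimum, the set reachable from S is {S}.
Cut edges: S->node (cap 1), S->well (cap 1). Sum = 2.

2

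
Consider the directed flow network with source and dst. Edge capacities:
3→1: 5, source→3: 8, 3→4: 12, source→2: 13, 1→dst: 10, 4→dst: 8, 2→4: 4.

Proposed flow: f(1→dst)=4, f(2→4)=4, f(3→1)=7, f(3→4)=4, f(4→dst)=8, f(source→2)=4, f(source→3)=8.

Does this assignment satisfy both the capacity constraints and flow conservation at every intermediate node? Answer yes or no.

No

Capacity violated on 3→1: flow 7 > capacity 5.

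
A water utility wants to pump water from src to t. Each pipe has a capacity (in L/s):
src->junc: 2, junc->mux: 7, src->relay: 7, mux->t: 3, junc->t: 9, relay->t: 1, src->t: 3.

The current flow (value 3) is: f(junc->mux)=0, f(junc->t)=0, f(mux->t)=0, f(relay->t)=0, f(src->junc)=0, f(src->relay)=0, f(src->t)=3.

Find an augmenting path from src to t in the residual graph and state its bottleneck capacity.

src->junc->t, bottleneck 2

Residual along src->junc->t: src->junc: 2, junc->t: 9.
Bottleneck = min = 2.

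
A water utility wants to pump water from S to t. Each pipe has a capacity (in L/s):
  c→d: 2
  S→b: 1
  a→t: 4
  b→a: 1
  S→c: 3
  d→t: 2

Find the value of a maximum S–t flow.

3

Augment S→b→a→t: bottleneck 1. Total 1.
Augment S→c→d→t: bottleneck 2. Total 3.
No augmenting path remains in the residual graph.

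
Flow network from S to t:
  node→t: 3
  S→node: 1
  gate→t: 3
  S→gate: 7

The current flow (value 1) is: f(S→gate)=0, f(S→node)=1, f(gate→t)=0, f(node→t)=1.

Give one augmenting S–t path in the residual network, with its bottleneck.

S→gate→t, bottleneck 3

Residual along S→gate→t: S→gate: 7, gate→t: 3.
Bottleneck = min = 3.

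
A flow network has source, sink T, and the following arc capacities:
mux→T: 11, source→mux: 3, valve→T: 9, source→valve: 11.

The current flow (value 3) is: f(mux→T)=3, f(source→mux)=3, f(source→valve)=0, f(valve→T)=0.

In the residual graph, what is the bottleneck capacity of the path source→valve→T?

Residual capacities along the path: source→valve: 11, valve→T: 9.
Minimum is 9.

9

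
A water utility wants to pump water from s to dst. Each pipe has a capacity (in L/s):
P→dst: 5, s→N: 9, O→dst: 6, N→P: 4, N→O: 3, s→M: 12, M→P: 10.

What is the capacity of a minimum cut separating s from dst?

Max flow = 8 (via 2 augmenting paths).
In the residual at optimum, the set reachable from s is {M, N, P, s}.
Cut edges: N→O (cap 3), P→dst (cap 5). Sum = 8.

8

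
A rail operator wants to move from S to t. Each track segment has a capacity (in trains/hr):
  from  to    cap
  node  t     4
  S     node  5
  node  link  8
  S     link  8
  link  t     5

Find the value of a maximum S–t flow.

9

Augment S→node→t: bottleneck 4. Total 4.
Augment S→link→t: bottleneck 5. Total 9.
No augmenting path remains in the residual graph.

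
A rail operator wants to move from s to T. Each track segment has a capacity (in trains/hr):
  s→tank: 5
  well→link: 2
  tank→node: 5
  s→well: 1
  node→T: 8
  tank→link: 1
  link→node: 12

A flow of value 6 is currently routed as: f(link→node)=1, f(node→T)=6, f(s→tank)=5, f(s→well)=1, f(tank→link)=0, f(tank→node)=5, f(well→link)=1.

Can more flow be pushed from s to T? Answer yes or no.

No

Residual reachable from s: {s}; T is not reachable.
Saturated cut: s→tank, s→well with total capacity 6 = current flow value. Flow is maximum.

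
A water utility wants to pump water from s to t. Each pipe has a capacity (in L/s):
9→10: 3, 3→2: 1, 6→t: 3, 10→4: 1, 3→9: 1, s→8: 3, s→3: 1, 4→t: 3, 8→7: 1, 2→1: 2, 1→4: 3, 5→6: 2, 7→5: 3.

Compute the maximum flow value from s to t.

Augment s→3→9→10→4→t: bottleneck 1. Total 1.
Augment s→8→7→5→6→t: bottleneck 1. Total 2.
No augmenting path remains in the residual graph.

2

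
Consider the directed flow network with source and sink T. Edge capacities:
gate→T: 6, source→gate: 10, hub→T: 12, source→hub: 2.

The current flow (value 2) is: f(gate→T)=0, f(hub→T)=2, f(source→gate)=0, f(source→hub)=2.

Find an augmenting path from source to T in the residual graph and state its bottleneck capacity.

Residual along source→gate→T: source→gate: 10, gate→T: 6.
Bottleneck = min = 6.

source→gate→T, bottleneck 6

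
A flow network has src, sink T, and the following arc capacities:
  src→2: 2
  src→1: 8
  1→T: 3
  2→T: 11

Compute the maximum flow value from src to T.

5

Augment src→1→T: bottleneck 3. Total 3.
Augment src→2→T: bottleneck 2. Total 5.
No augmenting path remains in the residual graph.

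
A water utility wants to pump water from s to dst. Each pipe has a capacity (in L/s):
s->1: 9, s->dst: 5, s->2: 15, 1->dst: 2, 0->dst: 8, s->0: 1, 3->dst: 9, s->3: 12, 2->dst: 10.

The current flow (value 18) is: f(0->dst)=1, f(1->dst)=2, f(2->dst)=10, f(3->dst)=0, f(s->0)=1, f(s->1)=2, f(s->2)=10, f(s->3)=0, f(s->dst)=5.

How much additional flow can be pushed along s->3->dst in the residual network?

9

Residual capacities along the path: s->3: 12, 3->dst: 9.
Minimum is 9.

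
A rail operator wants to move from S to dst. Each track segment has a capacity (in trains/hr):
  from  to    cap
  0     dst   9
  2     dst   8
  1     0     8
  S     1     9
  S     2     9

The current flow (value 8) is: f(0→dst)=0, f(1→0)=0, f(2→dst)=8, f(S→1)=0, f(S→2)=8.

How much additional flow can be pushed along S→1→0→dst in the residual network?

8

Residual capacities along the path: S→1: 9, 1→0: 8, 0→dst: 9.
Minimum is 8.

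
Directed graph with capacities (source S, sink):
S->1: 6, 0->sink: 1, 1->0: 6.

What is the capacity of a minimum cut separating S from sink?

Max flow = 1 (via 1 augmenting path).
In the residual at optimum, the set reachable from S is {0, 1, S}.
Cut edges: 0->sink (cap 1). Sum = 1.

1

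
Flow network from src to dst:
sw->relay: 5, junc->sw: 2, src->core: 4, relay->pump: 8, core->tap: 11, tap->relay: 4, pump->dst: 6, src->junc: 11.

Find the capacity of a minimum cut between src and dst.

6

Max flow = 6 (via 2 augmenting paths).
In the residual at optimum, the set reachable from src is {junc, src}.
Cut edges: junc->sw (cap 2), src->core (cap 4). Sum = 6.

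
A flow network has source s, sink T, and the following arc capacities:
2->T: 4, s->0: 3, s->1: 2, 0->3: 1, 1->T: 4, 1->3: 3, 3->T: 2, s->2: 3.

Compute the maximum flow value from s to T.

6

Augment s->2->T: bottleneck 3. Total 3.
Augment s->1->T: bottleneck 2. Total 5.
Augment s->0->3->T: bottleneck 1. Total 6.
No augmenting path remains in the residual graph.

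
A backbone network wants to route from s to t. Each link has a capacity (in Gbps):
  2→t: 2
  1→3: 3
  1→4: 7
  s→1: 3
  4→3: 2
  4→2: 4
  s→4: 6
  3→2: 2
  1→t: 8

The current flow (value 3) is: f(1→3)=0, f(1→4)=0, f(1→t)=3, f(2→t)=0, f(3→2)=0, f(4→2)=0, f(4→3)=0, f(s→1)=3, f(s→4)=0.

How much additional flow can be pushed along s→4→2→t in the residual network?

Residual capacities along the path: s→4: 6, 4→2: 4, 2→t: 2.
Minimum is 2.

2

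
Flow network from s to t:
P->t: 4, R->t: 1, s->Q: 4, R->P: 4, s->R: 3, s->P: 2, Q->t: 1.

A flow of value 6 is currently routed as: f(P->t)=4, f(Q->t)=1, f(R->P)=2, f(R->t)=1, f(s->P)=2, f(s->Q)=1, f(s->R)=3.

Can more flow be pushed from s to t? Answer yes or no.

No

Residual reachable from s: {Q, s}; t is not reachable.
Saturated cut: s->R, s->P, Q->t with total capacity 6 = current flow value. Flow is maximum.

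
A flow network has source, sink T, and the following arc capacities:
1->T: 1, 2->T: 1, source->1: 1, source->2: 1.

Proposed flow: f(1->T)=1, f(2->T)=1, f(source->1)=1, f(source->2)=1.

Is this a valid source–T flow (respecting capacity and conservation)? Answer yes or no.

Yes

Every edge has 0 ≤ f(e) ≤ cap(e).
At each intermediate node, inflow equals outflow.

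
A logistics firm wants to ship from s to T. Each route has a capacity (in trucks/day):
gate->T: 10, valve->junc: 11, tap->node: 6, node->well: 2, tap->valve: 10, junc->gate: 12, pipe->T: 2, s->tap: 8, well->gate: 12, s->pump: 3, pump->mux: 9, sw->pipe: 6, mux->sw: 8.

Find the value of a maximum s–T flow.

10

Augment s->tap->valve->junc->gate->T: bottleneck 8. Total 8.
Augment s->pump->mux->sw->pipe->T: bottleneck 2. Total 10.
No augmenting path remains in the residual graph.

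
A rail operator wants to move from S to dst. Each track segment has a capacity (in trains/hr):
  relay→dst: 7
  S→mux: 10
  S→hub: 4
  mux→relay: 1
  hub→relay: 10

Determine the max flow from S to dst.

Augment S→mux→relay→dst: bottleneck 1. Total 1.
Augment S→hub→relay→dst: bottleneck 4. Total 5.
No augmenting path remains in the residual graph.

5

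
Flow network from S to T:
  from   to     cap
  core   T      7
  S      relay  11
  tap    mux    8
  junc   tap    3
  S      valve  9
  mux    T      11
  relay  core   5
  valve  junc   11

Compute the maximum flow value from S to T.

8

Augment S->relay->core->T: bottleneck 5. Total 5.
Augment S->valve->junc->tap->mux->T: bottleneck 3. Total 8.
No augmenting path remains in the residual graph.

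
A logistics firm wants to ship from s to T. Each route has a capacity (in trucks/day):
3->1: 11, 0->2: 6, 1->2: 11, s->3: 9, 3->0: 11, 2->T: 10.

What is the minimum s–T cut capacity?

9

Max flow = 9 (via 1 augmenting path).
In the residual at optimum, the set reachable from s is {s}.
Cut edges: s->3 (cap 9). Sum = 9.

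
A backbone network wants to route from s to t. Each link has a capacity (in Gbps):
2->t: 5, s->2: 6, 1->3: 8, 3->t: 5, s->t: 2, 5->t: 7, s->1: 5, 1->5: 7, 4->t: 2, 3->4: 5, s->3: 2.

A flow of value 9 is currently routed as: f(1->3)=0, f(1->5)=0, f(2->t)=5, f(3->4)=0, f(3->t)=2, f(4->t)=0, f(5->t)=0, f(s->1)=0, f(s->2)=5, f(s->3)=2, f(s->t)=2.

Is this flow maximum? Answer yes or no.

No

Residual path s->1->3->t has bottleneck 3 > 0.
Pushing 3 along it raises the flow to 12, so the given flow is not maximum.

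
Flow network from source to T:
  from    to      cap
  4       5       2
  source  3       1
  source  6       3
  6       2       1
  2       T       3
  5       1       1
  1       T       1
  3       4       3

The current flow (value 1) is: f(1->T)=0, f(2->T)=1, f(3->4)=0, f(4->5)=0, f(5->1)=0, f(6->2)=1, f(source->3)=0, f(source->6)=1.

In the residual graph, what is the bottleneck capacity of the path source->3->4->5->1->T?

1

Residual capacities along the path: source->3: 1, 3->4: 3, 4->5: 2, 5->1: 1, 1->T: 1.
Minimum is 1.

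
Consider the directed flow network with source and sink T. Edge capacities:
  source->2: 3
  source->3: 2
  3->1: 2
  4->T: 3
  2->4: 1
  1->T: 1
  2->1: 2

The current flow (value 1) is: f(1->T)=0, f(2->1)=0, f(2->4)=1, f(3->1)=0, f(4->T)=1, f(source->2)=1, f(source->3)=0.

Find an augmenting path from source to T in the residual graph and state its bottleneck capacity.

Residual along source->2->1->T: source->2: 2, 2->1: 2, 1->T: 1.
Bottleneck = min = 1.

source->2->1->T, bottleneck 1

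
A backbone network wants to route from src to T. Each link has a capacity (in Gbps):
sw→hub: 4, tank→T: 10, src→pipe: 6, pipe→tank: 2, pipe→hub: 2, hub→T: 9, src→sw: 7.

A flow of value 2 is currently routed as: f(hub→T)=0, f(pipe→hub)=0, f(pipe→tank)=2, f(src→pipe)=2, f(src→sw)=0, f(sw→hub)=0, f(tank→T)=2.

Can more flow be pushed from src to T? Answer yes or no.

Yes

Residual path src→pipe→hub→T has bottleneck 2 > 0.
Pushing 2 along it raises the flow to 4, so the given flow is not maximum.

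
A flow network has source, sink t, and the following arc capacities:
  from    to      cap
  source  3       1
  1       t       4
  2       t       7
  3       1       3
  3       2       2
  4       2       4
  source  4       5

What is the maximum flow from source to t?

5

Augment source->4->2->t: bottleneck 4. Total 4.
Augment source->3->2->t: bottleneck 1. Total 5.
No augmenting path remains in the residual graph.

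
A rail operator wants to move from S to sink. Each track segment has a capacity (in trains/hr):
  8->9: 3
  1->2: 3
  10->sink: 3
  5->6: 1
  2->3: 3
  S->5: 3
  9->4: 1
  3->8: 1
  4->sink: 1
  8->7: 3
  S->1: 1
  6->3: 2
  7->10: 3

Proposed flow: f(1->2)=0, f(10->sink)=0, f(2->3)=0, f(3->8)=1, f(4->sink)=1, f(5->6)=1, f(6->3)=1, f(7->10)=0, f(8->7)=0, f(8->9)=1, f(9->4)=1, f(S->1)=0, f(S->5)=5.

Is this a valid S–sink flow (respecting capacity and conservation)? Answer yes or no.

Capacity violated on S->5: flow 5 > capacity 3.

No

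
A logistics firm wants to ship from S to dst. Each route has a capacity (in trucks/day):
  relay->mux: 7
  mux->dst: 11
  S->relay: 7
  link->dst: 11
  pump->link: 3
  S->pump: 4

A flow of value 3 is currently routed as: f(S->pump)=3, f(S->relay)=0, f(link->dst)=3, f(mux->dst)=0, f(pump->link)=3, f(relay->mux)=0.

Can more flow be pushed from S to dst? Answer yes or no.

Residual path S->relay->mux->dst has bottleneck 7 > 0.
Pushing 7 along it raises the flow to 10, so the given flow is not maximum.

Yes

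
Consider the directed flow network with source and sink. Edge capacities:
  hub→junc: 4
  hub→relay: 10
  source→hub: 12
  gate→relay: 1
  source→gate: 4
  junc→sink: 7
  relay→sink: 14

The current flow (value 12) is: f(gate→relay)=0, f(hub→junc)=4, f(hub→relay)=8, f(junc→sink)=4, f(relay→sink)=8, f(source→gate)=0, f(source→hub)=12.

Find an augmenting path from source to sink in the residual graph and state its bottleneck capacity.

Residual along source→gate→relay→sink: source→gate: 4, gate→relay: 1, relay→sink: 6.
Bottleneck = min = 1.

source→gate→relay→sink, bottleneck 1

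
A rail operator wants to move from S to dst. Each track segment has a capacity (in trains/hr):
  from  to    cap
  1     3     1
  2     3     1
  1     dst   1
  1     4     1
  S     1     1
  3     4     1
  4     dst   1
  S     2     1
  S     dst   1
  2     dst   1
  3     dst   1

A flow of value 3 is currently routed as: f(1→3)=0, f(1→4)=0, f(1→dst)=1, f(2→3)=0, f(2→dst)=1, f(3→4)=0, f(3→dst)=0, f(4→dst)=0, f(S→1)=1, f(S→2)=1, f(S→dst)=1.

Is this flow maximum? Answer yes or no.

Residual reachable from S: {S}; dst is not reachable.
Saturated cut: S→1, S→2, S→dst with total capacity 3 = current flow value. Flow is maximum.

Yes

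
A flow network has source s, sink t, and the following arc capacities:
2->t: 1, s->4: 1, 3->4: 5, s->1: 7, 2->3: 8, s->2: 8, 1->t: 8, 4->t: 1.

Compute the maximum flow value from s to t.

Augment s->1->t: bottleneck 7. Total 7.
Augment s->2->t: bottleneck 1. Total 8.
Augment s->4->t: bottleneck 1. Total 9.
No augmenting path remains in the residual graph.

9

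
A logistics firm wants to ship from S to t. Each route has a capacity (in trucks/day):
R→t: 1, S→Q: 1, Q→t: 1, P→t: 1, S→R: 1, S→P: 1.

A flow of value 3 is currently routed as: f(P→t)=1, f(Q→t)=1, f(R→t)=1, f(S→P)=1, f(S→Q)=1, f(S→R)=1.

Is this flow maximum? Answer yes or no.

Yes

Residual reachable from S: {S}; t is not reachable.
Saturated cut: S→P, S→Q, S→R with total capacity 3 = current flow value. Flow is maximum.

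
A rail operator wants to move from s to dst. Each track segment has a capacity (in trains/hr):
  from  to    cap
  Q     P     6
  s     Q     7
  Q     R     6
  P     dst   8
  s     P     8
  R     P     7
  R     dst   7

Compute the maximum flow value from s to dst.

14

Augment s->P->dst: bottleneck 8. Total 8.
Augment s->Q->R->dst: bottleneck 6. Total 14.
No augmenting path remains in the residual graph.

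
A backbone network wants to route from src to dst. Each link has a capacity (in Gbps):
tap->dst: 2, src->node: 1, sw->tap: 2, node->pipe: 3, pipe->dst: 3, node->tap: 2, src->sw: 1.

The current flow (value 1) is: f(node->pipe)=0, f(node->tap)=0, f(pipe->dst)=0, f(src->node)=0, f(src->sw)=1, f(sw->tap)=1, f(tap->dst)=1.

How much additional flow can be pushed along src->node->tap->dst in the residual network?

Residual capacities along the path: src->node: 1, node->tap: 2, tap->dst: 1.
Minimum is 1.

1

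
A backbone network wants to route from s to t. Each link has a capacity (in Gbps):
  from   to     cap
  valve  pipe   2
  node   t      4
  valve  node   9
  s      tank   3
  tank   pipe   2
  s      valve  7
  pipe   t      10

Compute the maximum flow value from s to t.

8

Augment s->tank->pipe->t: bottleneck 2. Total 2.
Augment s->valve->pipe->t: bottleneck 2. Total 4.
Augment s->valve->node->t: bottleneck 4. Total 8.
No augmenting path remains in the residual graph.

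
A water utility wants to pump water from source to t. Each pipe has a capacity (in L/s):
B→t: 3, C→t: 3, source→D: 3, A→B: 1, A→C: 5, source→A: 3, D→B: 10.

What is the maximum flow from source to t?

Augment source→A→C→t: bottleneck 3. Total 3.
Augment source→D→B→t: bottleneck 3. Total 6.
No augmenting path remains in the residual graph.

6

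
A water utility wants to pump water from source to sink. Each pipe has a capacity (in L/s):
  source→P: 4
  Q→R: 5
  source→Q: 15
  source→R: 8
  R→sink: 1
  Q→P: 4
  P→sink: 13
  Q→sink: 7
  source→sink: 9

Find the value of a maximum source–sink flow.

25

Augment source→sink: bottleneck 9. Total 9.
Augment source→Q→sink: bottleneck 7. Total 16.
Augment source→R→sink: bottleneck 1. Total 17.
Augment source→P→sink: bottleneck 4. Total 21.
Augment source→Q→P→sink: bottleneck 4. Total 25.
No augmenting path remains in the residual graph.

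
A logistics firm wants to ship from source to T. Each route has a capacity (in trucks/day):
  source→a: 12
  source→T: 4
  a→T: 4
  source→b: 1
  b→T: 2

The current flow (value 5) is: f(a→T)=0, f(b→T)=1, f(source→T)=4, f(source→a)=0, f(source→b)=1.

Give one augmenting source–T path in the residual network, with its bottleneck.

Residual along source→a→T: source→a: 12, a→T: 4.
Bottleneck = min = 4.

source→a→T, bottleneck 4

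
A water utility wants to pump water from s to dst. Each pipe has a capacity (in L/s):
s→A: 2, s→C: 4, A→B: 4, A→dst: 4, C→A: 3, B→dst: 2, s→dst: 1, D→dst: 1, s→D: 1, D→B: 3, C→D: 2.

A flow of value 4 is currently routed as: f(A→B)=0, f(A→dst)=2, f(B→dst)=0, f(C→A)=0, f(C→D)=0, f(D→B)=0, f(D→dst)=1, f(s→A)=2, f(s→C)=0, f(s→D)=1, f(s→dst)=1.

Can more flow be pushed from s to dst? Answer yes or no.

Yes

Residual path s→C→A→dst has bottleneck 2 > 0.
Pushing 2 along it raises the flow to 6, so the given flow is not maximum.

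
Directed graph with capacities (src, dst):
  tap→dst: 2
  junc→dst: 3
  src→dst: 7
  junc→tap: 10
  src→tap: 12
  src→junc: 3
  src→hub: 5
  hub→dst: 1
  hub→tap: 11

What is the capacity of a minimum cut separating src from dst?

13

Max flow = 13 (via 4 augmenting paths).
In the residual at optimum, the set reachable from src is {hub, src, tap}.
Cut edges: src→junc (cap 3), src→dst (cap 7), hub→dst (cap 1), tap→dst (cap 2). Sum = 13.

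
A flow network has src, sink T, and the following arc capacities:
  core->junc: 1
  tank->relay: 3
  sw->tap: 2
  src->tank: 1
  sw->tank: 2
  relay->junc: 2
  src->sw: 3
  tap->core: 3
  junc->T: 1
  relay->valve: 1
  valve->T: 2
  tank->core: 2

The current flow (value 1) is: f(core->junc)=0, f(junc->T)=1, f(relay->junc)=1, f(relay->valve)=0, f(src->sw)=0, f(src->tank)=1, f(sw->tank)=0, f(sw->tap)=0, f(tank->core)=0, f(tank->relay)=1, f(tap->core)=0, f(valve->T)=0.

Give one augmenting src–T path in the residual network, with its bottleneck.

Residual along src->sw->tank->relay->valve->T: src->sw: 3, sw->tank: 2, tank->relay: 2, relay->valve: 1, valve->T: 2.
Bottleneck = min = 1.

src->sw->tank->relay->valve->T, bottleneck 1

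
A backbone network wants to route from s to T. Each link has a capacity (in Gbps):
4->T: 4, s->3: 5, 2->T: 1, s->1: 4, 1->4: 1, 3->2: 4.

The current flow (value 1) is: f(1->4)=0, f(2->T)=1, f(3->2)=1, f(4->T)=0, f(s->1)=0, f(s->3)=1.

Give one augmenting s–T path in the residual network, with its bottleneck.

Residual along s->1->4->T: s->1: 4, 1->4: 1, 4->T: 4.
Bottleneck = min = 1.

s->1->4->T, bottleneck 1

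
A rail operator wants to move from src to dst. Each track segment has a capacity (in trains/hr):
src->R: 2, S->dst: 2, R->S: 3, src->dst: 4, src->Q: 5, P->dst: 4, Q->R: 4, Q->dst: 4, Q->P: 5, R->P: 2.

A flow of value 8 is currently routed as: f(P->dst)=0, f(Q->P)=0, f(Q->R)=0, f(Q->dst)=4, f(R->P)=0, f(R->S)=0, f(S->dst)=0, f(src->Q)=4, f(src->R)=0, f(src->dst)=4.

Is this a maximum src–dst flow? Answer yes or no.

No

Residual path src->Q->P->dst has bottleneck 1 > 0.
Pushing 1 along it raises the flow to 9, so the given flow is not maximum.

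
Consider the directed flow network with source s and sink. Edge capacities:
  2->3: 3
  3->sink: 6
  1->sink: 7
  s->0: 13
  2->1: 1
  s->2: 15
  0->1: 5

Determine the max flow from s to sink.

Augment s->2->3->sink: bottleneck 3. Total 3.
Augment s->2->1->sink: bottleneck 1. Total 4.
Augment s->0->1->sink: bottleneck 5. Total 9.
No augmenting path remains in the residual graph.

9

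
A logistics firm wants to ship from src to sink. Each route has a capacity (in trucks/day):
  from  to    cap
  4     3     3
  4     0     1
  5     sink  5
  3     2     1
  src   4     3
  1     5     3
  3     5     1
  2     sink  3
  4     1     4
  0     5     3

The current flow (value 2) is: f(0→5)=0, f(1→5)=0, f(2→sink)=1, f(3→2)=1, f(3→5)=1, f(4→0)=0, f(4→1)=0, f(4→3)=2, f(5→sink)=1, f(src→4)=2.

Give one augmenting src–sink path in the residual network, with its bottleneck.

src→4→0→5→sink, bottleneck 1

Residual along src→4→0→5→sink: src→4: 1, 4→0: 1, 0→5: 3, 5→sink: 4.
Bottleneck = min = 1.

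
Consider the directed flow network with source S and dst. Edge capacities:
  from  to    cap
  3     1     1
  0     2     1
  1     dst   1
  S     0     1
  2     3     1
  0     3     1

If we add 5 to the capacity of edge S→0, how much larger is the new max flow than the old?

0

Original max flow = 1.
Even with extra capacity on S→0, another cut of capacity 1 remains binding.
New max flow = 1. Increase = 0.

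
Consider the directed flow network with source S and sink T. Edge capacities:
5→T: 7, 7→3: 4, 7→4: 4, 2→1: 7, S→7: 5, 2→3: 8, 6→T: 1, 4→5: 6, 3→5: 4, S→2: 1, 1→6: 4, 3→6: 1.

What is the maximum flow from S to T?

Augment S→7→4→5→T: bottleneck 4. Total 4.
Augment S→7→3→5→T: bottleneck 1. Total 5.
Augment S→2→3→5→T: bottleneck 1. Total 6.
No augmenting path remains in the residual graph.

6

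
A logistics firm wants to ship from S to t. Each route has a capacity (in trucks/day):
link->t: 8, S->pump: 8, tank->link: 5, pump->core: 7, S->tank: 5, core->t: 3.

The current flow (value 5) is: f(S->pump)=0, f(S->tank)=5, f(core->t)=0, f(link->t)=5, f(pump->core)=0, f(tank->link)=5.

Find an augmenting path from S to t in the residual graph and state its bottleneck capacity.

S->pump->core->t, bottleneck 3

Residual along S->pump->core->t: S->pump: 8, pump->core: 7, core->t: 3.
Bottleneck = min = 3.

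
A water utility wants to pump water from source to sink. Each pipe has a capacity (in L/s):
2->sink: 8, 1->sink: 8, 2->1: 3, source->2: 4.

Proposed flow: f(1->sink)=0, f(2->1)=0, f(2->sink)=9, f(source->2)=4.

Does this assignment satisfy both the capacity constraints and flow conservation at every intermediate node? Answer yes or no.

No

Capacity violated on 2->sink: flow 9 > capacity 8.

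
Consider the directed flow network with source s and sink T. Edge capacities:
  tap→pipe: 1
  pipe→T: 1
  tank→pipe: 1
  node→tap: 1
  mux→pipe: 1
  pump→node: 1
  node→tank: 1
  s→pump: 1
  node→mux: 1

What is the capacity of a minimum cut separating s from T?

1

Max flow = 1 (via 1 augmenting path).
In the residual at optimum, the set reachable from s is {s}.
Cut edges: s→pump (cap 1). Sum = 1.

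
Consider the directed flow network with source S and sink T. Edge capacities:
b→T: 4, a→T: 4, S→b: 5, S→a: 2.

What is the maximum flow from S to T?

Augment S→a→T: bottleneck 2. Total 2.
Augment S→b→T: bottleneck 4. Total 6.
No augmenting path remains in the residual graph.

6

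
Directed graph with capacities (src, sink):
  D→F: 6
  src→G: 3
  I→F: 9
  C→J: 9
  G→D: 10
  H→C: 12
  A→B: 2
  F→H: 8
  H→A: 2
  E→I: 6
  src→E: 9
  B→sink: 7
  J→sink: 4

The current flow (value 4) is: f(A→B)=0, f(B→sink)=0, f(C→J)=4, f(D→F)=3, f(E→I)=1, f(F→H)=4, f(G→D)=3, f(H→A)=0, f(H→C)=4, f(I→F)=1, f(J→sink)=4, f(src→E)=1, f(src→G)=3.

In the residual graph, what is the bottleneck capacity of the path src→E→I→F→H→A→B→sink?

2

Residual capacities along the path: src→E: 8, E→I: 5, I→F: 8, F→H: 4, H→A: 2, A→B: 2, B→sink: 7.
Minimum is 2.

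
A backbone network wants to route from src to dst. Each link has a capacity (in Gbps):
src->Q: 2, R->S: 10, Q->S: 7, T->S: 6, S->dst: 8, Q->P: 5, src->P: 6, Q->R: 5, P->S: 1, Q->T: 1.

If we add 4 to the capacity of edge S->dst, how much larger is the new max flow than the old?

Original max flow = 3.
Edge S->dst does not cross the min cut (source side {P, src}), so extra capacity there cannot help.
New max flow = 3. Increase = 0.

0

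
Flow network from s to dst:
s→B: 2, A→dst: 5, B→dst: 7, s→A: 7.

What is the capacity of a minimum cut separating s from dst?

7

Max flow = 7 (via 2 augmenting paths).
In the residual at optimum, the set reachable from s is {A, s}.
Cut edges: s→B (cap 2), A→dst (cap 5). Sum = 7.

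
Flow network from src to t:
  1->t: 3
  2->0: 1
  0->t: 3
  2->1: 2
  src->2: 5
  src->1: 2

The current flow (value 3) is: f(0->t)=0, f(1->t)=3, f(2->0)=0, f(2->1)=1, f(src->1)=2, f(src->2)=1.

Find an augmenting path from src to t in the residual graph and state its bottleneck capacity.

src->2->0->t, bottleneck 1

Residual along src->2->0->t: src->2: 4, 2->0: 1, 0->t: 3.
Bottleneck = min = 1.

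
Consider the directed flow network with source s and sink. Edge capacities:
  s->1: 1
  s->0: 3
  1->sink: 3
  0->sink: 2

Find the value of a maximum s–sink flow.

3

Augment s->1->sink: bottleneck 1. Total 1.
Augment s->0->sink: bottleneck 2. Total 3.
No augmenting path remains in the residual graph.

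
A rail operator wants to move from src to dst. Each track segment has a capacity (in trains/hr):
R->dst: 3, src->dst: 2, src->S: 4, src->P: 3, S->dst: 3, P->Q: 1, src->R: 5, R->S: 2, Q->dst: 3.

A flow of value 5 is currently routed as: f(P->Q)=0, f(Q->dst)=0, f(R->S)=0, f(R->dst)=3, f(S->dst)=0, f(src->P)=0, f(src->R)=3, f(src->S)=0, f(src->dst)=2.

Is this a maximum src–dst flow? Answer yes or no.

Residual path src->S->dst has bottleneck 3 > 0.
Pushing 3 along it raises the flow to 8, so the given flow is not maximum.

No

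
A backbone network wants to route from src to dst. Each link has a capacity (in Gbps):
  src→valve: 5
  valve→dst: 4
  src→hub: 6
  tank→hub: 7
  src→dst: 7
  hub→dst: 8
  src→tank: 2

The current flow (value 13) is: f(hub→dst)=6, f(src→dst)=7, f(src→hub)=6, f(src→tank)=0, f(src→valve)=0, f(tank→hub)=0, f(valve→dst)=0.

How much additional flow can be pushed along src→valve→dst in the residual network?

4

Residual capacities along the path: src→valve: 5, valve→dst: 4.
Minimum is 4.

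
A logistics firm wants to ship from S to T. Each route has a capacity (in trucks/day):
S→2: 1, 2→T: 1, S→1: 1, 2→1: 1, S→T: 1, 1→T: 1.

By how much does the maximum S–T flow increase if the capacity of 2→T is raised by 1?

0

Original max flow = 3.
Edge 2→T does not cross the min cut (source side {S}), so extra capacity there cannot help.
New max flow = 3. Increase = 0.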